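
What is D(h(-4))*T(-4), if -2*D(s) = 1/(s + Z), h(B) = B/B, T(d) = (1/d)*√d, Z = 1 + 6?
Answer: I/32 ≈ 0.03125*I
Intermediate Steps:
Z = 7
T(d) = d^(-½) (T(d) = √d/d = d^(-½))
h(B) = 1
D(s) = -1/(2*(7 + s)) (D(s) = -1/(2*(s + 7)) = -1/(2*(7 + s)))
D(h(-4))*T(-4) = (-1/(14 + 2*1))/√(-4) = (-1/(14 + 2))*(-I/2) = (-1/16)*(-I/2) = (-1*1/16)*(-I/2) = -(-1)*I/32 = I/32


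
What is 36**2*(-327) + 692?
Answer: -423100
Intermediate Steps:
36**2*(-327) + 692 = 1296*(-327) + 692 = -423792 + 692 = -423100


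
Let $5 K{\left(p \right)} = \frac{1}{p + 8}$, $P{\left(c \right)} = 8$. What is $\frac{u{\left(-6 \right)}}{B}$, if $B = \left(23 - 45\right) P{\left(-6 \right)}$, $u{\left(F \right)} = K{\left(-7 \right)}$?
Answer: $- \frac{1}{880} \approx -0.0011364$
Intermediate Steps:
$K{\left(p \right)} = \frac{1}{5 \left(8 + p\right)}$ ($K{\left(p \right)} = \frac{1}{5 \left(p + 8\right)} = \frac{1}{5 \left(8 + p\right)}$)
$u{\left(F \right)} = \frac{1}{5}$ ($u{\left(F \right)} = \frac{1}{5 \left(8 - 7\right)} = \frac{1}{5 \cdot 1} = \frac{1}{5} \cdot 1 = \frac{1}{5}$)
$B = -176$ ($B = \left(23 - 45\right) 8 = \left(-22\right) 8 = -176$)
$\frac{u{\left(-6 \right)}}{B} = \frac{1}{5 \left(-176\right)} = \frac{1}{5} \left(- \frac{1}{176}\right) = - \frac{1}{880}$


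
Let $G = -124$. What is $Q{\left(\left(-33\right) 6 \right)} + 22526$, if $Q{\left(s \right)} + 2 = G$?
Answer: $22400$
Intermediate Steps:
$Q{\left(s \right)} = -126$ ($Q{\left(s \right)} = -2 - 124 = -126$)
$Q{\left(\left(-33\right) 6 \right)} + 22526 = -126 + 22526 = 22400$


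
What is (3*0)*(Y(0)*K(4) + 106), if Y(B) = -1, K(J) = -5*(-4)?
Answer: 0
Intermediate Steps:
K(J) = 20
(3*0)*(Y(0)*K(4) + 106) = (3*0)*(-1*20 + 106) = 0*(-20 + 106) = 0*86 = 0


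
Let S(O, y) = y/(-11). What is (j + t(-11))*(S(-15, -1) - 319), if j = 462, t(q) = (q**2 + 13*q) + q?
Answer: -136812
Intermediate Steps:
t(q) = q**2 + 14*q
S(O, y) = -y/11 (S(O, y) = y*(-1/11) = -y/11)
(j + t(-11))*(S(-15, -1) - 319) = (462 - 11*(14 - 11))*(-1/11*(-1) - 319) = (462 - 11*3)*(1/11 - 319) = (462 - 33)*(-3508/11) = 429*(-3508/11) = -136812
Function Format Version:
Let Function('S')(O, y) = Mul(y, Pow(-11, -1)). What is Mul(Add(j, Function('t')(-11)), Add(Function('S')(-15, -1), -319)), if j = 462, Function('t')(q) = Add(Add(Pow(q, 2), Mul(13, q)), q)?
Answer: -136812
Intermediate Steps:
Function('t')(q) = Add(Pow(q, 2), Mul(14, q))
Function('S')(O, y) = Mul(Rational(-1, 11), y) (Function('S')(O, y) = Mul(y, Rational(-1, 11)) = Mul(Rational(-1, 11), y))
Mul(Add(j, Function('t')(-11)), Add(Function('S')(-15, -1), -319)) = Mul(Add(462, Mul(-11, Add(14, -11))), Add(Mul(Rational(-1, 11), -1), -319)) = Mul(Add(462, Mul(-11, 3)), Add(Rational(1, 11), -319)) = Mul(Add(462, -33), Rational(-3508, 11)) = Mul(429, Rational(-3508, 11)) = -136812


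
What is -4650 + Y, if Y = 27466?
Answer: 22816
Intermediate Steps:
-4650 + Y = -4650 + 27466 = 22816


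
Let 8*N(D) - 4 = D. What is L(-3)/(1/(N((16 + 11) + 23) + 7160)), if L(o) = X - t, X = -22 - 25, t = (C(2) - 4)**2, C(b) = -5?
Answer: -917344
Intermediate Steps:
N(D) = 1/2 + D/8
t = 81 (t = (-5 - 4)**2 = (-9)**2 = 81)
X = -47
L(o) = -128 (L(o) = -47 - 1*81 = -47 - 81 = -128)
L(-3)/(1/(N((16 + 11) + 23) + 7160)) = -(916544 + 16*((16 + 11) + 23)) = -(916544 + 16*(27 + 23)) = -(916544 + 800) = -128/(1/((1/2 + 25/4) + 7160)) = -128/(1/(27/4 + 7160)) = -128/(1/(28667/4)) = -128/4/28667 = -128*28667/4 = -917344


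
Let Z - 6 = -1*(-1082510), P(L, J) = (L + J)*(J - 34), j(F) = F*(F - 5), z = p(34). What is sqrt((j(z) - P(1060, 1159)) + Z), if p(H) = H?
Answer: I*sqrt(1412873) ≈ 1188.6*I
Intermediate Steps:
z = 34
j(F) = F*(-5 + F)
P(L, J) = (-34 + J)*(J + L) (P(L, J) = (J + L)*(-34 + J) = (-34 + J)*(J + L))
Z = 1082516 (Z = 6 - 1*(-1082510) = 6 + 1082510 = 1082516)
sqrt((j(z) - P(1060, 1159)) + Z) = sqrt((34*(-5 + 34) - (1159**2 - 34*1159 - 34*1060 + 1159*1060)) + 1082516) = sqrt((34*29 - (1343281 - 39406 - 36040 + 1228540)) + 1082516) = sqrt((986 - 1*2496375) + 1082516) = sqrt((986 - 2496375) + 1082516) = sqrt(-2495389 + 1082516) = sqrt(-1412873) = I*sqrt(1412873)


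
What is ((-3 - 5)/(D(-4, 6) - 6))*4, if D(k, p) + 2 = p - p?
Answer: 4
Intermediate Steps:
D(k, p) = -2 (D(k, p) = -2 + (p - p) = -2 + 0 = -2)
((-3 - 5)/(D(-4, 6) - 6))*4 = ((-3 - 5)/(-2 - 6))*4 = -8/(-8)*4 = -8*(-⅛)*4 = 1*4 = 4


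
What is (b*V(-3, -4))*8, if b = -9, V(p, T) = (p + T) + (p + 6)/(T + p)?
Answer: 3744/7 ≈ 534.86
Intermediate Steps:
V(p, T) = T + p + (6 + p)/(T + p) (V(p, T) = (T + p) + (6 + p)/(T + p) = T + p + (6 + p)/(T + p))
(b*V(-3, -4))*8 = -9*(6 - 3 + (-4)² + (-3)² + 2*(-4)*(-3))/(-4 - 3)*8 = -9*(6 - 3 + 16 + 9 + 24)/(-7)*8 = -(-9)*52/7*8 = -9*(-52/7)*8 = (468/7)*8 = 3744/7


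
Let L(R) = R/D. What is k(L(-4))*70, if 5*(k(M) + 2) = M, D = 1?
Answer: -196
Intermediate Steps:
L(R) = R (L(R) = R/1 = R*1 = R)
k(M) = -2 + M/5
k(L(-4))*70 = (-2 + (1/5)*(-4))*70 = (-2 - 4/5)*70 = -14/5*70 = -196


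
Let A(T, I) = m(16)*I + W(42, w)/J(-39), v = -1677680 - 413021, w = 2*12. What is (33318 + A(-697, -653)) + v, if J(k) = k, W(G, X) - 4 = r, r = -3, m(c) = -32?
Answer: -79422994/39 ≈ -2.0365e+6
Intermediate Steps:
w = 24
v = -2090701
W(G, X) = 1 (W(G, X) = 4 - 3 = 1)
A(T, I) = -1/39 - 32*I (A(T, I) = -32*I + 1/(-39) = -32*I + 1*(-1/39) = -32*I - 1/39 = -1/39 - 32*I)
(33318 + A(-697, -653)) + v = (33318 + (-1/39 - 32*(-653))) - 2090701 = (33318 + (-1/39 + 20896)) - 2090701 = (33318 + 814943/39) - 2090701 = 2114345/39 - 2090701 = -79422994/39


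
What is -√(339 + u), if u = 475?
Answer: -√814 ≈ -28.531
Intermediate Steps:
-√(339 + u) = -√(339 + 475) = -√814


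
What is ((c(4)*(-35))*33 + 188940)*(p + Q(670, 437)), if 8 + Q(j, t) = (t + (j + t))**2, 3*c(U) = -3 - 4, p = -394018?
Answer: 381336402850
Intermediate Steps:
c(U) = -7/3 (c(U) = (-3 - 4)/3 = (1/3)*(-7) = -7/3)
Q(j, t) = -8 + (j + 2*t)**2 (Q(j, t) = -8 + (t + (j + t))**2 = -8 + (j + 2*t)**2)
((c(4)*(-35))*33 + 188940)*(p + Q(670, 437)) = (-7/3*(-35)*33 + 188940)*(-394018 + (-8 + (670 + 2*437)**2)) = ((245/3)*33 + 188940)*(-394018 + (-8 + (670 + 874)**2)) = (2695 + 188940)*(-394018 + (-8 + 1544**2)) = 191635*(-394018 + (-8 + 2383936)) = 191635*(-394018 + 2383928) = 191635*1989910 = 381336402850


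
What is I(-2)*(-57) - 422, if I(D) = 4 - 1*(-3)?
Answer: -821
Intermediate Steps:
I(D) = 7 (I(D) = 4 + 3 = 7)
I(-2)*(-57) - 422 = 7*(-57) - 422 = -399 - 422 = -821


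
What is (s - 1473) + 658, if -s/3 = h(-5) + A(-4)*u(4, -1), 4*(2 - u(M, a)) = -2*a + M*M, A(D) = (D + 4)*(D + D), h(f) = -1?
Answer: -812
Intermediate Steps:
A(D) = 2*D*(4 + D) (A(D) = (4 + D)*(2*D) = 2*D*(4 + D))
u(M, a) = 2 + a/2 - M²/4 (u(M, a) = 2 - (-2*a + M*M)/4 = 2 - (-2*a + M²)/4 = 2 - (M² - 2*a)/4 = 2 + (a/2 - M²/4) = 2 + a/2 - M²/4)
s = 3 (s = -3*(-1 + (2*(-4)*(4 - 4))*(2 + (½)*(-1) - ¼*4²)) = -3*(-1 + (2*(-4)*0)*(2 - ½ - ¼*16)) = -3*(-1 + 0*(2 - ½ - 4)) = -3*(-1 + 0*(-5/2)) = -3*(-1 + 0) = -3*(-1) = 3)
(s - 1473) + 658 = (3 - 1473) + 658 = -1470 + 658 = -812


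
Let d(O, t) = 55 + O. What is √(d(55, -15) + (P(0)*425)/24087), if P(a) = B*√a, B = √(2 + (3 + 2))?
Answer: √110 ≈ 10.488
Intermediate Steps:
B = √7 (B = √(2 + 5) = √7 ≈ 2.6458)
P(a) = √7*√a
√(d(55, -15) + (P(0)*425)/24087) = √((55 + 55) + ((√7*√0)*425)/24087) = √(110 + ((√7*0)*425)*(1/24087)) = √(110 + (0*425)*(1/24087)) = √(110 + 0*(1/24087)) = √(110 + 0) = √110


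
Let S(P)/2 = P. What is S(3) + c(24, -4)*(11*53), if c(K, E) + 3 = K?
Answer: 12249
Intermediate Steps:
S(P) = 2*P
c(K, E) = -3 + K
S(3) + c(24, -4)*(11*53) = 2*3 + (-3 + 24)*(11*53) = 6 + 21*583 = 6 + 12243 = 12249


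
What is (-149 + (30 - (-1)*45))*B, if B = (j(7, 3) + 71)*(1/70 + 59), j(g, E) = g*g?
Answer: -3668328/7 ≈ -5.2405e+5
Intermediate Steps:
j(g, E) = g**2
B = 49572/7 (B = (7**2 + 71)*(1/70 + 59) = (49 + 71)*(1/70 + 59) = 120*(4131/70) = 49572/7 ≈ 7081.7)
(-149 + (30 - (-1)*45))*B = (-149 + (30 - (-1)*45))*(49572/7) = (-149 + (30 - 1*(-45)))*(49572/7) = (-149 + (30 + 45))*(49572/7) = (-149 + 75)*(49572/7) = -74*49572/7 = -3668328/7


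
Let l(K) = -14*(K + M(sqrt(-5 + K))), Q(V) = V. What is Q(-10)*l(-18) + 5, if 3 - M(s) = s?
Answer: -2095 - 140*I*sqrt(23) ≈ -2095.0 - 671.42*I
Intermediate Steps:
M(s) = 3 - s
l(K) = -42 - 14*K + 14*sqrt(-5 + K) (l(K) = -14*(K + (3 - sqrt(-5 + K))) = -14*(3 + K - sqrt(-5 + K)) = -42 - 14*K + 14*sqrt(-5 + K))
Q(-10)*l(-18) + 5 = -10*(-42 - 14*(-18) + 14*sqrt(-5 - 18)) + 5 = -10*(-42 + 252 + 14*sqrt(-23)) + 5 = -10*(-42 + 252 + 14*(I*sqrt(23))) + 5 = -10*(-42 + 252 + 14*I*sqrt(23)) + 5 = -10*(210 + 14*I*sqrt(23)) + 5 = (-2100 - 140*I*sqrt(23)) + 5 = -2095 - 140*I*sqrt(23)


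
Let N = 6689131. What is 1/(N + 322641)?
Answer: 1/7011772 ≈ 1.4262e-7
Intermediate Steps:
1/(N + 322641) = 1/(6689131 + 322641) = 1/7011772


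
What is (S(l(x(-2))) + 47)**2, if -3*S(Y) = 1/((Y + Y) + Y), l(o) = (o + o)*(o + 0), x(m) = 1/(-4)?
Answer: 172225/81 ≈ 2126.2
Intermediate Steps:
x(m) = -1/4
l(o) = 2*o**2 (l(o) = (2*o)*o = 2*o**2)
S(Y) = -1/(9*Y) (S(Y) = -1/(3*((Y + Y) + Y)) = -1/(3*(2*Y + Y)) = -1/(3*Y)/3 = -1/(9*Y))
(S(l(x(-2))) + 47)**2 = (-1/(9*(2*(-1/4)**2)) + 47)**2 = (-1/(9*(2*(1/16))) + 47)**2 = (-1/(9*1/8) + 47)**2 = (-1/9*8 + 47)**2 = (-8/9 + 47)**2 = (415/9)**2 = 172225/81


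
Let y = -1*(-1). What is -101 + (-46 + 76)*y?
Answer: -71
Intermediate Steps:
y = 1
-101 + (-46 + 76)*y = -101 + (-46 + 76)*1 = -101 + 30*1 = -101 + 30 = -71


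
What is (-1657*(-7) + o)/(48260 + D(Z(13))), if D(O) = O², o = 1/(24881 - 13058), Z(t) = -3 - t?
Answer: 68567489/286802334 ≈ 0.23908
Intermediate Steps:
o = 1/11823 ≈ 8.4581e-5
(-1657*(-7) + o)/(48260 + D(Z(13))) = (-1657*(-7) + 1/11823)/(48260 + (-3 - 1*13)²) = (11599 + 1/11823)/(48260 + (-3 - 13)²) = 137134978/(11823*(48260 + (-16)²)) = 137134978/(11823*(48260 + 256)) = (137134978/11823)/48516 = (137134978/11823)*(1/48516) = 68567489/286802334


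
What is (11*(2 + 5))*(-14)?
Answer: -1078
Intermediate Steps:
(11*(2 + 5))*(-14) = (11*7)*(-14) = 77*(-14) = -1078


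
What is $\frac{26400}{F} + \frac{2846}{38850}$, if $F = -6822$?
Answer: $- \frac{27950683}{7362075} \approx -3.7966$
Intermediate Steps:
$\frac{26400}{F} + \frac{2846}{38850} = \frac{26400}{-6822} + \frac{2846}{38850} = 26400 \left(- \frac{1}{6822}\right) + 2846 \cdot \frac{1}{38850} = - \frac{4400}{1137} + \frac{1423}{19425} = - \frac{27950683}{7362075}$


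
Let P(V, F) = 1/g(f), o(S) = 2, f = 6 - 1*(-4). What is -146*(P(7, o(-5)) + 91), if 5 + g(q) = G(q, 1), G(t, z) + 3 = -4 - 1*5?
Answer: -225716/17 ≈ -13277.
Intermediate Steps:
G(t, z) = -12 (G(t, z) = -3 + (-4 - 1*5) = -3 + (-4 - 5) = -3 - 9 = -12)
f = 10 (f = 6 + 4 = 10)
g(q) = -17 (g(q) = -5 - 12 = -17)
P(V, F) = -1/17 (P(V, F) = 1/(-17) = -1/17)
-146*(P(7, o(-5)) + 91) = -146*(-1/17 + 91) = -146*1546/17 = -225716/17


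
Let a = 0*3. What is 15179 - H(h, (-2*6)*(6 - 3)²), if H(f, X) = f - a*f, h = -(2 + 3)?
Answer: 15184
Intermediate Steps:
a = 0
h = -5 (h = -1*5 = -5)
H(f, X) = f (H(f, X) = f - 0*f = f - 1*0 = f + 0 = f)
15179 - H(h, (-2*6)*(6 - 3)²) = 15179 - 1*(-5) = 15179 + 5 = 15184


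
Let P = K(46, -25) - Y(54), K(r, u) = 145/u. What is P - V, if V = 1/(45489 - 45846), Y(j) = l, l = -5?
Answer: -1423/1785 ≈ -0.79720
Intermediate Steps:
Y(j) = -5
P = -⅘ (P = 145/(-25) - 1*(-5) = 145*(-1/25) + 5 = -29/5 + 5 = -⅘ ≈ -0.80000)
V = -1/357 (V = 1/(-357) = -1/357 ≈ -0.0028011)
P - V = -⅘ - 1*(-1/357) = -⅘ + 1/357 = -1423/1785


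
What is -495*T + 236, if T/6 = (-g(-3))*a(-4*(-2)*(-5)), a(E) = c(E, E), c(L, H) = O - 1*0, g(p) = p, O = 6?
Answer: -53224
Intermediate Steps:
c(L, H) = 6 (c(L, H) = 6 - 1*0 = 6 + 0 = 6)
a(E) = 6
T = 108 (T = 6*(-1*(-3)*6) = 6*(3*6) = 6*18 = 108)
-495*T + 236 = -495*108 + 236 = -53460 + 236 = -53224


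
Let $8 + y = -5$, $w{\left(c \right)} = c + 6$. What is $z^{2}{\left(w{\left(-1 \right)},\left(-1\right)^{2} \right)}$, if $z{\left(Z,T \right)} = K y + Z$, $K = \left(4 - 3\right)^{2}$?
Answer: $64$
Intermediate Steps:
$w{\left(c \right)} = 6 + c$
$K = 1$ ($K = 1^{2} = 1$)
$y = -13$ ($y = -8 - 5 = -13$)
$z{\left(Z,T \right)} = -13 + Z$ ($z{\left(Z,T \right)} = 1 \left(-13\right) + Z = -13 + Z$)
$z^{2}{\left(w{\left(-1 \right)},\left(-1\right)^{2} \right)} = \left(-13 + \left(6 - 1\right)\right)^{2} = \left(-13 + 5\right)^{2} = \left(-8\right)^{2} = 64$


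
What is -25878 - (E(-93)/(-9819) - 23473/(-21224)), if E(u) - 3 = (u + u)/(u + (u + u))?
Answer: -16179496943801/625195368 ≈ -25879.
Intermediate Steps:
E(u) = 11/3 (E(u) = 3 + (u + u)/(u + (u + u)) = 3 + (2*u)/(u + 2*u) = 3 + (2*u)/((3*u)) = 3 + (2*u)*(1/(3*u)) = 3 + ⅔ = 11/3)
-25878 - (E(-93)/(-9819) - 23473/(-21224)) = -25878 - ((11/3)/(-9819) - 23473/(-21224)) = -25878 - ((11/3)*(-1/9819) - 23473*(-1/21224)) = -25878 - (-11/29457 + 23473/21224) = -25878 - 1*691210697/625195368 = -25878 - 691210697/625195368 = -16179496943801/625195368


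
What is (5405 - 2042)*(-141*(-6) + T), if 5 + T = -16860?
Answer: -53871897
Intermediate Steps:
T = -16865 (T = -5 - 16860 = -16865)
(5405 - 2042)*(-141*(-6) + T) = (5405 - 2042)*(-141*(-6) - 16865) = 3363*(846 - 16865) = 3363*(-16019) = -53871897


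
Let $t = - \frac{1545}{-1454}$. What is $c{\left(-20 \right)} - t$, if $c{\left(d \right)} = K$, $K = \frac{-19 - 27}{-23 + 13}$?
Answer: $\frac{25717}{7270} \approx 3.5374$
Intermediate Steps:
$t = \frac{1545}{1454}$ ($t = \left(-1545\right) \left(- \frac{1}{1454}\right) = \frac{1545}{1454} \approx 1.0626$)
$K = \frac{23}{5}$ ($K = - \frac{46}{-10} = \left(-46\right) \left(- \frac{1}{10}\right) = \frac{23}{5} \approx 4.6$)
$c{\left(d \right)} = \frac{23}{5}$
$c{\left(-20 \right)} - t = \frac{23}{5} - \frac{1545}{1454} = \frac{25717}{7270}$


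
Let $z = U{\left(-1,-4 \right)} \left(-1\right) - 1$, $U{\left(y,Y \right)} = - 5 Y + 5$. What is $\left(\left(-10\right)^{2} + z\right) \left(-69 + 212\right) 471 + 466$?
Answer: $4984588$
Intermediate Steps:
$U{\left(y,Y \right)} = 5 - 5 Y$
$z = -26$ ($z = \left(5 - -20\right) \left(-1\right) - 1 = \left(5 + 20\right) \left(-1\right) - 1 = 25 \left(-1\right) - 1 = -25 - 1 = -26$)
$\left(\left(-10\right)^{2} + z\right) \left(-69 + 212\right) 471 + 466 = \left(\left(-10\right)^{2} - 26\right) \left(-69 + 212\right) 471 + 466 = \left(100 - 26\right) 143 \cdot 471 + 466 = 74 \cdot 143 \cdot 471 + 466 = 10582 \cdot 471 + 466 = 4984122 + 466 = 4984588$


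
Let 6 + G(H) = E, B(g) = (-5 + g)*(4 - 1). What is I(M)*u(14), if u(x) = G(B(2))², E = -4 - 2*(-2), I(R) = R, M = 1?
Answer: 36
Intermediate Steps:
E = 0 (E = -4 + 4 = 0)
B(g) = -15 + 3*g (B(g) = (-5 + g)*3 = -15 + 3*g)
G(H) = -6 (G(H) = -6 + 0 = -6)
u(x) = 36 (u(x) = (-6)² = 36)
I(M)*u(14) = 1*36 = 36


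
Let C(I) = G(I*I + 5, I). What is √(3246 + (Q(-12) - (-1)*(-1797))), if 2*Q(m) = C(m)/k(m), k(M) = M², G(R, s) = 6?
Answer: √208659/12 ≈ 38.066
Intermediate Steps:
C(I) = 6
Q(m) = 3/m² (Q(m) = (6/(m²))/2 = (6/m²)/2 = 3/m²)
√(3246 + (Q(-12) - (-1)*(-1797))) = √(3246 + (3/(-12)² - (-1)*(-1797))) = √(3246 + (3*(1/144) - 1*1797)) = √(3246 + (1/48 - 1797)) = √(3246 - 86255/48) = √(69553/48) = √208659/12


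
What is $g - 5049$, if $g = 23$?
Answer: $-5026$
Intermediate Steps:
$g - 5049 = 23 - 5049 = -5026$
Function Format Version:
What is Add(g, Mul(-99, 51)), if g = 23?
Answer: -5026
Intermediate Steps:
Add(g, Mul(-99, 51)) = Add(23, Mul(-99, 51)) = Add(23, -5049) = -5026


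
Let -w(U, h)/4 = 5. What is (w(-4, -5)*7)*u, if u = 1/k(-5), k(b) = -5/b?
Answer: -140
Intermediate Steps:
w(U, h) = -20 (w(U, h) = -4*5 = -20)
u = 1 (u = 1/(-5/(-5)) = 1/(-5*(-1/5)) = 1/1 = 1)
(w(-4, -5)*7)*u = -20*7*1 = -140*1 = -140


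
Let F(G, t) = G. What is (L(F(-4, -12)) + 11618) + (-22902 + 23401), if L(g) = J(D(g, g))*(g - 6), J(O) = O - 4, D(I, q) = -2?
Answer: 12177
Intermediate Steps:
J(O) = -4 + O
L(g) = 36 - 6*g (L(g) = (-4 - 2)*(g - 6) = -6*(-6 + g) = 36 - 6*g)
(L(F(-4, -12)) + 11618) + (-22902 + 23401) = ((36 - 6*(-4)) + 11618) + (-22902 + 23401) = ((36 + 24) + 11618) + 499 = (60 + 11618) + 499 = 11678 + 499 = 12177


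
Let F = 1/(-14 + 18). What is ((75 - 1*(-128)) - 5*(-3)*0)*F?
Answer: 203/4 ≈ 50.750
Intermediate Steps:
F = 1/4 ≈ 0.25000
((75 - 1*(-128)) - 5*(-3)*0)*F = ((75 - 1*(-128)) - 5*(-3)*0)*(1/4) = ((75 + 128) + 15*0)*(1/4) = (203 + 0)*(1/4) = 203*(1/4) = 203/4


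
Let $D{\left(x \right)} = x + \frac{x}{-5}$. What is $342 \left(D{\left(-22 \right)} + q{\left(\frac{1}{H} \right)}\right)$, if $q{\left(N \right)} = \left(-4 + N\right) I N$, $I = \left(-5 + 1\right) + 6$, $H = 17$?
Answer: $- \frac{8926884}{1445} \approx -6177.8$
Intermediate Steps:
$I = 2$ ($I = -4 + 6 = 2$)
$D{\left(x \right)} = \frac{4 x}{5}$ ($D{\left(x \right)} = x + x \left(- \frac{1}{5}\right) = x - \frac{x}{5} = \frac{4 x}{5}$)
$q{\left(N \right)} = 2 N \left(-4 + N\right)$ ($q{\left(N \right)} = \left(-4 + N\right) 2 N = 2 N \left(-4 + N\right)$)
$342 \left(D{\left(-22 \right)} + q{\left(\frac{1}{H} \right)}\right) = 342 \left(\frac{4}{5} \left(-22\right) + \frac{2 \left(-4 + \frac{1}{17}\right)}{17}\right) = 342 \left(- \frac{88}{5} + 2 \cdot \frac{1}{17} \left(-4 + \frac{1}{17}\right)\right) = 342 \left(- \frac{88}{5} + 2 \cdot \frac{1}{17} \left(- \frac{67}{17}\right)\right) = 342 \left(- \frac{88}{5} - \frac{134}{289}\right) = 342 \left(- \frac{26102}{1445}\right) = - \frac{8926884}{1445}$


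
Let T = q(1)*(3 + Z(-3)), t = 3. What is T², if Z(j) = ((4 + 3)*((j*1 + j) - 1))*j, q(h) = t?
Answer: 202500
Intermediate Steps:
q(h) = 3
Z(j) = j*(-7 + 14*j) (Z(j) = (7*((j + j) - 1))*j = (7*(2*j - 1))*j = (7*(-1 + 2*j))*j = (-7 + 14*j)*j = j*(-7 + 14*j))
T = 450 (T = 3*(3 + 7*(-3)*(-1 + 2*(-3))) = 3*(3 + 7*(-3)*(-1 - 6)) = 3*(3 + 7*(-3)*(-7)) = 3*(3 + 147) = 3*150 = 450)
T² = 450² = 202500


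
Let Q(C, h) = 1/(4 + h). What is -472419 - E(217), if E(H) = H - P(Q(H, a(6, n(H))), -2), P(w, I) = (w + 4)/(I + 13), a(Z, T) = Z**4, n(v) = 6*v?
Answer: -6758689599/14300 ≈ -4.7264e+5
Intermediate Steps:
P(w, I) = (4 + w)/(13 + I)
E(H) = -5201/14300 + H (E(H) = H - (4 + 1/(4 + 6**4))/(13 - 2) = H - (4 + 1/(4 + 1296))/11 = H - (4 + 1/1300)/11 = H - 5201/(11*1300) = H - 1*5201/14300 = H - 5201/14300 = -5201/14300 + H)
-472419 - E(217) = -472419 - (-5201/14300 + 217) = -472419 - 1*3097899/14300 = -472419 - 3097899/14300 = -6758689599/14300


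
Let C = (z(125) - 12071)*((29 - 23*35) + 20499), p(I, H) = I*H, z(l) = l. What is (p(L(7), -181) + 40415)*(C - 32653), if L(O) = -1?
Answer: -9566188032156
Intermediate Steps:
p(I, H) = H*I
C = -235610958 (C = (125 - 12071)*((29 - 23*35) + 20499) = -11946*((29 - 805) + 20499) = -11946*(-776 + 20499) = -11946*19723 = -235610958)
(p(L(7), -181) + 40415)*(C - 32653) = (-181*(-1) + 40415)*(-235610958 - 32653) = (181 + 40415)*(-235643611) = 40596*(-235643611) = -9566188032156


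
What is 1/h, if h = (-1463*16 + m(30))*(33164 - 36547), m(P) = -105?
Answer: 1/79544479 ≈ 1.2572e-8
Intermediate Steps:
h = 79544479 (h = (-1463*16 - 105)*(33164 - 36547) = (-23408 - 105)*(-3383) = -23513*(-3383) = 79544479)
1/h = 1/79544479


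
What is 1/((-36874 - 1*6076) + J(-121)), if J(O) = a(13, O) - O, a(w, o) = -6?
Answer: -1/42835 ≈ -2.3345e-5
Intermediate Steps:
J(O) = -6 - O
1/((-36874 - 1*6076) + J(-121)) = 1/((-36874 - 1*6076) + (-6 - 1*(-121))) = 1/((-36874 - 6076) + (-6 + 121)) = 1/(-42950 + 115) = 1/(-42835) = -1/42835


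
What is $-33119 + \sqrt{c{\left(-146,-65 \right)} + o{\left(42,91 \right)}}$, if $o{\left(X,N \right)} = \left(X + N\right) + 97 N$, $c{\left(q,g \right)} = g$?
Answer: $-33119 + \sqrt{8895} \approx -33025.0$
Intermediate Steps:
$o{\left(X,N \right)} = X + 98 N$ ($o{\left(X,N \right)} = \left(N + X\right) + 97 N = X + 98 N$)
$-33119 + \sqrt{c{\left(-146,-65 \right)} + o{\left(42,91 \right)}} = -33119 + \sqrt{-65 + \left(42 + 98 \cdot 91\right)} = -33119 + \sqrt{-65 + \left(42 + 8918\right)} = -33119 + \sqrt{-65 + 8960} = -33119 + \sqrt{8895}$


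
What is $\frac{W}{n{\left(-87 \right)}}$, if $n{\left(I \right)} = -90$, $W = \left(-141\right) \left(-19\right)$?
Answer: $- \frac{893}{30} \approx -29.767$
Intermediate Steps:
$W = 2679$
$\frac{W}{n{\left(-87 \right)}} = \frac{2679}{-90} = 2679 \left(- \frac{1}{90}\right) = - \frac{893}{30}$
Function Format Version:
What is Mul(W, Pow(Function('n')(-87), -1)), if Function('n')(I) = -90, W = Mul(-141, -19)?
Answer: Rational(-893, 30) ≈ -29.767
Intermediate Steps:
W = 2679
Mul(W, Pow(Function('n')(-87), -1)) = Mul(2679, Pow(-90, -1)) = Mul(2679, Rational(-1, 90)) = Rational(-893, 30)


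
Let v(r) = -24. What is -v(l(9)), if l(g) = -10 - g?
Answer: 24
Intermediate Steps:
-v(l(9)) = -1*(-24) = 24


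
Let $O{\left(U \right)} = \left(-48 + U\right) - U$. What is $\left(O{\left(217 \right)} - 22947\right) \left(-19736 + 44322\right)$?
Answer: $-565355070$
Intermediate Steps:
$O{\left(U \right)} = -48$
$\left(O{\left(217 \right)} - 22947\right) \left(-19736 + 44322\right) = \left(-48 - 22947\right) \left(-19736 + 44322\right) = \left(-22995\right) 24586 = -565355070$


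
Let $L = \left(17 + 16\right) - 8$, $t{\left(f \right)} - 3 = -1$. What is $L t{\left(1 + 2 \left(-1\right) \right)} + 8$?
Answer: $58$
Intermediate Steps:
$t{\left(f \right)} = 2$ ($t{\left(f \right)} = 3 - 1 = 2$)
$L = 25$ ($L = 33 - 8 = 25$)
$L t{\left(1 + 2 \left(-1\right) \right)} + 8 = 25 \cdot 2 + 8 = 50 + 8 = 58$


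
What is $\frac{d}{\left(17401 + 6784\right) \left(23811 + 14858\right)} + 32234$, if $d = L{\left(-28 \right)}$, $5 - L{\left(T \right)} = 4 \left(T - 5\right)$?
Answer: $\frac{30145551565147}{935209765} \approx 32234.0$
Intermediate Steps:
$L{\left(T \right)} = 25 - 4 T$ ($L{\left(T \right)} = 5 - 4 \left(T - 5\right) = 5 - 4 \left(-5 + T\right) = 5 - \left(-20 + 4 T\right) = 25 - 4 T$)
$d = 137$ ($d = 25 - -112 = 25 + 112 = 137$)
$\frac{d}{\left(17401 + 6784\right) \left(23811 + 14858\right)} + 32234 = \frac{137}{\left(17401 + 6784\right) \left(23811 + 14858\right)} + 32234 = \frac{137}{24185 \cdot 38669} + 32234 = \frac{137}{935209765} + 32234 = \frac{30145551565147}{935209765}$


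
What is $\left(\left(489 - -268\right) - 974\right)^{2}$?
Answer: $47089$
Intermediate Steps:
$\left(\left(489 - -268\right) - 974\right)^{2} = \left(\left(489 + 268\right) - 974\right)^{2} = \left(757 - 974\right)^{2} = \left(-217\right)^{2} = 47089$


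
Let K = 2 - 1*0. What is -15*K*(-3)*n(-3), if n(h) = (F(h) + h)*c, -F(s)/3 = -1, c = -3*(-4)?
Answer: 0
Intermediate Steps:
c = 12
F(s) = 3 (F(s) = -3*(-1) = 3)
K = 2 (K = 2 + 0 = 2)
n(h) = 36 + 12*h (n(h) = (3 + h)*12 = 36 + 12*h)
-15*K*(-3)*n(-3) = -15*2*(-3)*(36 + 12*(-3)) = -(-90)*(36 - 36) = -(-90)*0 = -15*0 = 0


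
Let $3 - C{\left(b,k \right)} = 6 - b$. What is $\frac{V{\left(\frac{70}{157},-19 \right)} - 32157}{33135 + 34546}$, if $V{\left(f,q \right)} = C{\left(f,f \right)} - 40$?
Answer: $- \frac{5055330}{10625917} \approx -0.47575$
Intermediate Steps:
$C{\left(b,k \right)} = -3 + b$ ($C{\left(b,k \right)} = 3 - \left(6 - b\right) = 3 + \left(-6 + b\right) = -3 + b$)
$V{\left(f,q \right)} = -43 + f$ ($V{\left(f,q \right)} = \left(-3 + f\right) - 40 = -43 + f$)
$\frac{V{\left(\frac{70}{157},-19 \right)} - 32157}{33135 + 34546} = \frac{\left(-43 + \frac{70}{157}\right) - 32157}{33135 + 34546} = \frac{\left(-43 + 70 \cdot \frac{1}{157}\right) - 32157}{67681} = \left(\left(-43 + \frac{70}{157}\right) - 32157\right) \frac{1}{67681} = \left(- \frac{6681}{157} - 32157\right) \frac{1}{67681} = \left(- \frac{5055330}{157}\right) \frac{1}{67681} = - \frac{5055330}{10625917}$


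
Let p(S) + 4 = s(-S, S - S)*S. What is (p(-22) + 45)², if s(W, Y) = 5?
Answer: 4761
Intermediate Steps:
p(S) = -4 + 5*S
(p(-22) + 45)² = ((-4 + 5*(-22)) + 45)² = ((-4 - 110) + 45)² = (-114 + 45)² = (-69)² = 4761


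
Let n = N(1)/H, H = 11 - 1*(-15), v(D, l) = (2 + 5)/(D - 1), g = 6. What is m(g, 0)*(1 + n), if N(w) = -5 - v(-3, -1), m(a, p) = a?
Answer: 21/4 ≈ 5.2500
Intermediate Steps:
v(D, l) = 7/(-1 + D)
H = 26 (H = 11 + 15 = 26)
N(w) = -13/4 (N(w) = -5 - 7/(-1 - 3) = -5 - 7/(-4) = -5 - 7*(-1)/4 = -5 - 1*(-7/4) = -5 + 7/4 = -13/4)
n = -1/8 (n = -13/4/26 = -13/4*1/26 = -1/8 ≈ -0.12500)
m(g, 0)*(1 + n) = 6*(1 - 1/8) = 6*(7/8) = 21/4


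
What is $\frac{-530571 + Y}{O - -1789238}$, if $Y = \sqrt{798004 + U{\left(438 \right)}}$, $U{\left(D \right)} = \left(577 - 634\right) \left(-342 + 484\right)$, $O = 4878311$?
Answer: $- \frac{530571}{6667549} + \frac{\sqrt{789910}}{6667549} \approx -0.079442$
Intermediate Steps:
$U{\left(D \right)} = -8094$ ($U{\left(D \right)} = \left(-57\right) 142 = -8094$)
$Y = \sqrt{789910}$ ($Y = \sqrt{798004 - 8094} = \sqrt{789910} \approx 888.77$)
$\frac{-530571 + Y}{O - -1789238} = \frac{-530571 + \sqrt{789910}}{4878311 - -1789238} = \frac{-530571 + \sqrt{789910}}{4878311 + 1789238} = \frac{-530571 + \sqrt{789910}}{6667549} = \left(-530571 + \sqrt{789910}\right) \frac{1}{6667549} = - \frac{530571}{6667549} + \frac{\sqrt{789910}}{6667549}$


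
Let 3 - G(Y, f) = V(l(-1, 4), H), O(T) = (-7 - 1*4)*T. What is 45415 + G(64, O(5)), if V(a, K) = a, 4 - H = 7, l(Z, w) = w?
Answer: 45414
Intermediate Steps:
H = -3 (H = 4 - 1*7 = 4 - 7 = -3)
O(T) = -11*T (O(T) = (-7 - 4)*T = -11*T)
G(Y, f) = -1 (G(Y, f) = 3 - 1*4 = 3 - 4 = -1)
45415 + G(64, O(5)) = 45415 - 1 = 45414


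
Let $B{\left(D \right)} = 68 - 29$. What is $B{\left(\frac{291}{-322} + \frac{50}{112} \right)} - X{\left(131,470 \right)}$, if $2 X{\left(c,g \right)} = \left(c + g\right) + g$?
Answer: $- \frac{993}{2} \approx -496.5$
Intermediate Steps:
$X{\left(c,g \right)} = g + \frac{c}{2}$ ($X{\left(c,g \right)} = \frac{\left(c + g\right) + g}{2} = \frac{c + 2 g}{2} = g + \frac{c}{2}$)
$B{\left(D \right)} = 39$ ($B{\left(D \right)} = 68 - 29 = 39$)
$B{\left(\frac{291}{-322} + \frac{50}{112} \right)} - X{\left(131,470 \right)} = 39 - \left(470 + \frac{1}{2} \cdot 131\right) = 39 - \left(470 + \frac{131}{2}\right) = 39 - \frac{1071}{2} = - \frac{993}{2}$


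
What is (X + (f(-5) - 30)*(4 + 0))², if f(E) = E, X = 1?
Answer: 19321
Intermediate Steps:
(X + (f(-5) - 30)*(4 + 0))² = (1 + (-5 - 30)*(4 + 0))² = (1 - 35*4)² = (1 - 140)² = (-139)² = 19321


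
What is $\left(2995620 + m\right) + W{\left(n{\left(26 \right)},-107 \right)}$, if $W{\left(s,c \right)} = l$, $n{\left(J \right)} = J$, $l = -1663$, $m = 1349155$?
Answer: $4343112$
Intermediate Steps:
$W{\left(s,c \right)} = -1663$
$\left(2995620 + m\right) + W{\left(n{\left(26 \right)},-107 \right)} = \left(2995620 + 1349155\right) - 1663 = 4344775 - 1663 = 4343112$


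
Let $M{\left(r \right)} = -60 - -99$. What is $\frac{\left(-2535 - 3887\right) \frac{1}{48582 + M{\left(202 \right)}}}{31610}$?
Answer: $- \frac{169}{40444995} \approx -4.1785 \cdot 10^{-6}$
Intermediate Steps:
$M{\left(r \right)} = 39$ ($M{\left(r \right)} = -60 + 99 = 39$)
$\frac{\left(-2535 - 3887\right) \frac{1}{48582 + M{\left(202 \right)}}}{31610} = \frac{\left(-2535 - 3887\right) \frac{1}{48582 + 39}}{31610} = - \frac{6422}{48621} \cdot \frac{1}{31610} = \left(-6422\right) \frac{1}{48621} \cdot \frac{1}{31610} = \left(- \frac{338}{2559}\right) \frac{1}{31610} = - \frac{169}{40444995}$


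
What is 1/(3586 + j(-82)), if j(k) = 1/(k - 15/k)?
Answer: 6709/24058392 ≈ 0.00027886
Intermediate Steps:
1/(3586 + j(-82)) = 1/(3586 - 82/(-15 + (-82)²)) = 1/(3586 - 82/(-15 + 6724)) = 1/(3586 - 82/6709) = 1/(24058392/6709) = 6709/24058392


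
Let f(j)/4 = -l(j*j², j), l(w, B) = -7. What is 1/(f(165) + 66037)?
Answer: 1/66065 ≈ 1.5137e-5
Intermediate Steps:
f(j) = 28 (f(j) = 4*(-1*(-7)) = 4*7 = 28)
1/(f(165) + 66037) = 1/(28 + 66037) = 1/66065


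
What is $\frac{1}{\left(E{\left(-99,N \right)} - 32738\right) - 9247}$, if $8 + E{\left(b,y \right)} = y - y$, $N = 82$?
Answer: $- \frac{1}{41993} \approx -2.3813 \cdot 10^{-5}$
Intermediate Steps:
$E{\left(b,y \right)} = -8$ ($E{\left(b,y \right)} = -8 + \left(y - y\right) = -8 + 0 = -8$)
$\frac{1}{\left(E{\left(-99,N \right)} - 32738\right) - 9247} = \frac{1}{\left(-8 - 32738\right) - 9247} = \frac{1}{-32746 - 9247} = \frac{1}{-41993} = - \frac{1}{41993}$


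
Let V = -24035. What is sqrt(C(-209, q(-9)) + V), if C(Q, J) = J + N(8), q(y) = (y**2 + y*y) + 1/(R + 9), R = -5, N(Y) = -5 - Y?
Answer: I*sqrt(95543)/2 ≈ 154.55*I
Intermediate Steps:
q(y) = 1/4 + 2*y**2 (q(y) = (y**2 + y*y) + 1/(-5 + 9) = (y**2 + y**2) + 1/4 = 2*y**2 + 1/4 = 1/4 + 2*y**2)
C(Q, J) = -13 + J (C(Q, J) = J + (-5 - 1*8) = J + (-5 - 8) = J - 13 = -13 + J)
sqrt(C(-209, q(-9)) + V) = sqrt((-13 + (1/4 + 2*(-9)**2)) - 24035) = sqrt((-13 + (1/4 + 2*81)) - 24035) = sqrt((-13 + (1/4 + 162)) - 24035) = sqrt((-13 + 649/4) - 24035) = sqrt(597/4 - 24035) = sqrt(-95543/4) = I*sqrt(95543)/2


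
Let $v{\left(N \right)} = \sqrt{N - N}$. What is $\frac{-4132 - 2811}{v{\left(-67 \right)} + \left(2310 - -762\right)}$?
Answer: $- \frac{6943}{3072} \approx -2.2601$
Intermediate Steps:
$v{\left(N \right)} = 0$ ($v{\left(N \right)} = \sqrt{0} = 0$)
$\frac{-4132 - 2811}{v{\left(-67 \right)} + \left(2310 - -762\right)} = \frac{-4132 - 2811}{0 + \left(2310 - -762\right)} = - \frac{6943}{0 + \left(2310 + 762\right)} = - \frac{6943}{0 + 3072} = - \frac{6943}{3072}$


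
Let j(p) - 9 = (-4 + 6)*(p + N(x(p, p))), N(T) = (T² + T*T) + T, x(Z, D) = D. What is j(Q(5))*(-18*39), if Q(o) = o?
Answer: -90558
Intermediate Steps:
N(T) = T + 2*T² (N(T) = (T² + T²) + T = 2*T² + T = T + 2*T²)
j(p) = 9 + 2*p + 2*p*(1 + 2*p) (j(p) = 9 + (-4 + 6)*(p + p*(1 + 2*p)) = 9 + 2*(p + p*(1 + 2*p)) = 9 + (2*p + 2*p*(1 + 2*p)) = 9 + 2*p + 2*p*(1 + 2*p))
j(Q(5))*(-18*39) = (9 + 4*5 + 4*5²)*(-18*39) = (9 + 20 + 4*25)*(-702) = (9 + 20 + 100)*(-702) = 129*(-702) = -90558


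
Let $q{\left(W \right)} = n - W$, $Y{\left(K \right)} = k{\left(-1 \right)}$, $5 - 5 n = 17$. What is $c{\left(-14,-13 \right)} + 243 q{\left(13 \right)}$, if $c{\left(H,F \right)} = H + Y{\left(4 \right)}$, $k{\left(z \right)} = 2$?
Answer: $- \frac{18771}{5} \approx -3754.2$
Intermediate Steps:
$n = - \frac{12}{5}$ ($n = 1 - \frac{17}{5} = - \frac{12}{5} \approx -2.4$)
$Y{\left(K \right)} = 2$
$c{\left(H,F \right)} = 2 + H$ ($c{\left(H,F \right)} = H + 2 = 2 + H$)
$q{\left(W \right)} = - \frac{12}{5} - W$
$c{\left(-14,-13 \right)} + 243 q{\left(13 \right)} = \left(2 - 14\right) + 243 \left(- \frac{12}{5} - 13\right) = -12 + 243 \left(- \frac{12}{5} - 13\right) = -12 + 243 \left(- \frac{77}{5}\right) = -12 - \frac{18711}{5} = - \frac{18771}{5}$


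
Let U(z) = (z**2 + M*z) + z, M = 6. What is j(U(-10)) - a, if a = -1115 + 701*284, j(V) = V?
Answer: -197939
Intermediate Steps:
U(z) = z**2 + 7*z (U(z) = (z**2 + 6*z) + z = z**2 + 7*z)
a = 197969 (a = -1115 + 199084 = 197969)
j(U(-10)) - a = -10*(7 - 10) - 1*197969 = -10*(-3) - 197969 = 30 - 197969 = -197939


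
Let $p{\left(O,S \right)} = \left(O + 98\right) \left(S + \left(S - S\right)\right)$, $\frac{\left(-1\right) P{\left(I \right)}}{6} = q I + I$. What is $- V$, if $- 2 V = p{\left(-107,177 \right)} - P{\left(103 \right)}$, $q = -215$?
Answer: $- \frac{133845}{2} \approx -66923.0$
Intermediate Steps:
$P{\left(I \right)} = 1284 I$ ($P{\left(I \right)} = - 6 \left(- 215 I + I\right) = - 6 \left(- 214 I\right) = 1284 I$)
$p{\left(O,S \right)} = S \left(98 + O\right)$ ($p{\left(O,S \right)} = \left(98 + O\right) \left(S + 0\right) = \left(98 + O\right) S = S \left(98 + O\right)$)
$V = \frac{133845}{2}$ ($V = - \frac{177 \left(98 - 107\right) - 1284 \cdot 103}{2} = - \frac{177 \left(-9\right) - 132252}{2} = - \frac{-1593 - 132252}{2} = \left(- \frac{1}{2}\right) \left(-133845\right) = \frac{133845}{2} \approx 66923.0$)
$- V = \left(-1\right) \frac{133845}{2} = - \frac{133845}{2}$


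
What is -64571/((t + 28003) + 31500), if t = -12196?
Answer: -4967/3639 ≈ -1.3649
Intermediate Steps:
-64571/((t + 28003) + 31500) = -64571/((-12196 + 28003) + 31500) = -64571/(15807 + 31500) = -64571/47307 = -64571*1/47307 = -4967/3639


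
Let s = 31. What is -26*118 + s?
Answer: -3037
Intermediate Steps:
-26*118 + s = -26*118 + 31 = -3068 + 31 = -3037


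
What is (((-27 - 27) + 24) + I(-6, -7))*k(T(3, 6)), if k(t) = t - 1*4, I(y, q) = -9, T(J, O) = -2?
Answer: 234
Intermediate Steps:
k(t) = -4 + t (k(t) = t - 4 = -4 + t)
(((-27 - 27) + 24) + I(-6, -7))*k(T(3, 6)) = (((-27 - 27) + 24) - 9)*(-4 - 2) = ((-54 + 24) - 9)*(-6) = (-30 - 9)*(-6) = -39*(-6) = 234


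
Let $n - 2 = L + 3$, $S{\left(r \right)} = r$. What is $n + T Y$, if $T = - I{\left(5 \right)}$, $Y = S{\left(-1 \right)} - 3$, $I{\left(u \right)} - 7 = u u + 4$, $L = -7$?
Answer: $142$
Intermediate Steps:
$I{\left(u \right)} = 11 + u^{2}$ ($I{\left(u \right)} = 7 + \left(u u + 4\right) = 7 + \left(u^{2} + 4\right) = 7 + \left(4 + u^{2}\right) = 11 + u^{2}$)
$Y = -4$ ($Y = -1 - 3 = -4$)
$T = -36$ ($T = - (11 + 5^{2}) = - (11 + 25) = \left(-1\right) 36 = -36$)
$n = -2$ ($n = 2 + \left(-7 + 3\right) = 2 - 4 = -2$)
$n + T Y = -2 - -144 = -2 + 144 = 142$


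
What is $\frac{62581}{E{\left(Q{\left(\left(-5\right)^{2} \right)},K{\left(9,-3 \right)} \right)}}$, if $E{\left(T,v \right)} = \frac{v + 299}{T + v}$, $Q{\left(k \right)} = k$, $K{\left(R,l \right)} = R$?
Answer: $\frac{1063877}{154} \approx 6908.3$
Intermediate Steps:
$E{\left(T,v \right)} = \frac{299 + v}{T + v}$
$\frac{62581}{E{\left(Q{\left(\left(-5\right)^{2} \right)},K{\left(9,-3 \right)} \right)}} = \frac{62581}{\frac{1}{\left(-5\right)^{2} + 9} \left(299 + 9\right)} = \frac{62581}{\frac{1}{25 + 9} \cdot 308} = \frac{62581}{\frac{1}{34} \cdot 308} = \frac{62581}{\frac{154}{17}} = 62581 \cdot \frac{17}{154} = \frac{1063877}{154}$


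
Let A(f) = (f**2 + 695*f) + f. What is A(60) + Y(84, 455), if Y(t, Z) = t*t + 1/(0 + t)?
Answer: 4402945/84 ≈ 52416.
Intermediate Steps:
A(f) = f**2 + 696*f
Y(t, Z) = 1/t + t**2 (Y(t, Z) = t**2 + 1/t = 1/t + t**2)
A(60) + Y(84, 455) = 60*(696 + 60) + (1 + 84**3)/84 = 60*756 + (1 + 592704)/84 = 45360 + (1/84)*592705 = 45360 + 592705/84 = 4402945/84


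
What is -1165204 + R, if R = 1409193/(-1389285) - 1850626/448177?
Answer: -80612480780809039/69182842605 ≈ -1.1652e+6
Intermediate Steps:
R = -355846092619/69182842605 (R = 1409193*(-1/1389285) - 1850626*1/448177 = -156577/154365 - 1850626/448177 = -355846092619/69182842605 ≈ -5.1436)
-1165204 + R = -1165204 - 355846092619/69182842605 = -80612480780809039/69182842605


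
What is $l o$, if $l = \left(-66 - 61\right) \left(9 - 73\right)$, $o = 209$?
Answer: $1698752$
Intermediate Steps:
$l = 8128$ ($l = \left(-127\right) \left(-64\right) = 8128$)
$l o = 8128 \cdot 209 = 1698752$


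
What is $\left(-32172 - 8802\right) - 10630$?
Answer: $-51604$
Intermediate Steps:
$\left(-32172 - 8802\right) - 10630 = -40974 - 10630 = -51604$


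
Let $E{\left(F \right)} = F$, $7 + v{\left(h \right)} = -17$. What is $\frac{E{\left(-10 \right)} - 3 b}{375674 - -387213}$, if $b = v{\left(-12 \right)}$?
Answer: $\frac{62}{762887} \approx 8.127 \cdot 10^{-5}$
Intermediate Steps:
$v{\left(h \right)} = -24$ ($v{\left(h \right)} = -7 - 17 = -24$)
$b = -24$
$\frac{E{\left(-10 \right)} - 3 b}{375674 - -387213} = \frac{-10 - -72}{375674 - -387213} = \frac{-10 + 72}{375674 + 387213} = \frac{62}{762887}$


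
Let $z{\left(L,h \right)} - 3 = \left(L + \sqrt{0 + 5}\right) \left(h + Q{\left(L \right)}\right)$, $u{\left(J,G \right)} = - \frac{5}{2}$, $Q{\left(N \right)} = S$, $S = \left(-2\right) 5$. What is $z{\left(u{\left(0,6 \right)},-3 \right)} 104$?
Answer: $3692 - 1352 \sqrt{5} \approx 668.84$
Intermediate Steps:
$S = -10$
$Q{\left(N \right)} = -10$
$u{\left(J,G \right)} = - \frac{5}{2}$ ($u{\left(J,G \right)} = \left(-5\right) \frac{1}{2} = - \frac{5}{2}$)
$z{\left(L,h \right)} = 3 + \left(-10 + h\right) \left(L + \sqrt{5}\right)$ ($z{\left(L,h \right)} = 3 + \left(L + \sqrt{0 + 5}\right) \left(h - 10\right) = 3 + \left(L + \sqrt{5}\right) \left(-10 + h\right) = 3 + \left(-10 + h\right) \left(L + \sqrt{5}\right)$)
$z{\left(u{\left(0,6 \right)},-3 \right)} 104 = \left(3 - -25 - 10 \sqrt{5} - - \frac{15}{2} - 3 \sqrt{5}\right) 104 = \left(3 + 25 - 10 \sqrt{5} + \frac{15}{2} - 3 \sqrt{5}\right) 104 = \left(\frac{71}{2} - 13 \sqrt{5}\right) 104 = 3692 - 1352 \sqrt{5}$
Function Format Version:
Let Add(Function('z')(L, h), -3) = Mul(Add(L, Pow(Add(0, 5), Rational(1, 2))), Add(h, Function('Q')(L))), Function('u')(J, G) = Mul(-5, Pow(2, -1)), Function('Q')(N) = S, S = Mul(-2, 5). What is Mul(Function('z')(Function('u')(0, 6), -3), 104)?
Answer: Add(3692, Mul(-1352, Pow(5, Rational(1, 2)))) ≈ 668.84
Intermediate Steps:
S = -10
Function('Q')(N) = -10
Function('u')(J, G) = Rational(-5, 2) (Function('u')(J, G) = Mul(-5, Rational(1, 2)) = Rational(-5, 2))
Function('z')(L, h) = Add(3, Mul(Add(-10, h), Add(L, Pow(5, Rational(1, 2))))) (Function('z')(L, h) = Add(3, Mul(Add(L, Pow(Add(0, 5), Rational(1, 2))), Add(h, -10))) = Add(3, Mul(Add(L, Pow(5, Rational(1, 2))), Add(-10, h))) = Add(3, Mul(Add(-10, h), Add(L, Pow(5, Rational(1, 2))))))
Mul(Function('z')(Function('u')(0, 6), -3), 104) = Mul(Add(3, Mul(-10, Rational(-5, 2)), Mul(-10, Pow(5, Rational(1, 2))), Mul(Rational(-5, 2), -3), Mul(-3, Pow(5, Rational(1, 2)))), 104) = Mul(Add(3, 25, Mul(-10, Pow(5, Rational(1, 2))), Rational(15, 2), Mul(-3, Pow(5, Rational(1, 2)))), 104) = Mul(Add(Rational(71, 2), Mul(-13, Pow(5, Rational(1, 2)))), 104) = Add(3692, Mul(-1352, Pow(5, Rational(1, 2))))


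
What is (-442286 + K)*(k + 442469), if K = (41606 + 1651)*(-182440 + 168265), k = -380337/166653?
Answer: -15082214167431715040/55551 ≈ -2.7150e+14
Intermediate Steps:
k = -126779/55551 (k = -380337*1/166653 = -126779/55551 ≈ -2.2822)
K = -613167975 (K = 43257*(-14175) = -613167975)
(-442286 + K)*(k + 442469) = (-442286 - 613167975)*(-126779/55551 + 442469) = -613610261*24579468640/55551 = -15082214167431715040/55551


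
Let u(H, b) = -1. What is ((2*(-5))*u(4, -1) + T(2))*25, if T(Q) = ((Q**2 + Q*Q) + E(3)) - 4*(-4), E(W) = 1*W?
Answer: 925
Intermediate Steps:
E(W) = W
T(Q) = 19 + 2*Q**2 (T(Q) = ((Q**2 + Q*Q) + 3) - 4*(-4) = ((Q**2 + Q**2) + 3) + 16 = (2*Q**2 + 3) + 16 = (3 + 2*Q**2) + 16 = 19 + 2*Q**2)
((2*(-5))*u(4, -1) + T(2))*25 = ((2*(-5))*(-1) + (19 + 2*2**2))*25 = (-10*(-1) + (19 + 2*4))*25 = (10 + (19 + 8))*25 = (10 + 27)*25 = 37*25 = 925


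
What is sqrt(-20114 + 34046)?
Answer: 18*sqrt(43) ≈ 118.03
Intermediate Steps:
sqrt(-20114 + 34046) = sqrt(13932) = 18*sqrt(43)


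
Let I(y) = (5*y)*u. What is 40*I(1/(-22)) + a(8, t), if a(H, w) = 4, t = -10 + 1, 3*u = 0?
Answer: 4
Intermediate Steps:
u = 0 (u = (⅓)*0 = 0)
t = -9
I(y) = 0 (I(y) = (5*y)*0 = 0)
40*I(1/(-22)) + a(8, t) = 40*0 + 4 = 0 + 4 = 4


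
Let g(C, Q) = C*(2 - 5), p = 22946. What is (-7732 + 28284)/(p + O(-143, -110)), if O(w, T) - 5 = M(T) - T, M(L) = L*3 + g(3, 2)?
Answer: 1468/1623 ≈ 0.90450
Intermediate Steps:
g(C, Q) = -3*C (g(C, Q) = C*(-3) = -3*C)
M(L) = -9 + 3*L (M(L) = L*3 - 3*3 = 3*L - 9 = -9 + 3*L)
O(w, T) = -4 + 2*T (O(w, T) = 5 + ((-9 + 3*T) - T) = 5 + (-9 + 2*T) = -4 + 2*T)
(-7732 + 28284)/(p + O(-143, -110)) = (-7732 + 28284)/(22946 + (-4 + 2*(-110))) = 20552/(22946 + (-4 - 220)) = 20552/(22946 - 224) = 20552/22722 = 20552*(1/22722) = 1468/1623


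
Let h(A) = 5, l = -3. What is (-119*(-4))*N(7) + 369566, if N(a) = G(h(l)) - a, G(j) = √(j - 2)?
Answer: 366234 + 476*√3 ≈ 3.6706e+5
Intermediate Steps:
G(j) = √(-2 + j)
N(a) = √3 - a (N(a) = √(-2 + 5) - a = √3 - a)
(-119*(-4))*N(7) + 369566 = (-119*(-4))*(√3 - 1*7) + 369566 = 476*(√3 - 7) + 369566 = 476*(-7 + √3) + 369566 = (-3332 + 476*√3) + 369566 = 366234 + 476*√3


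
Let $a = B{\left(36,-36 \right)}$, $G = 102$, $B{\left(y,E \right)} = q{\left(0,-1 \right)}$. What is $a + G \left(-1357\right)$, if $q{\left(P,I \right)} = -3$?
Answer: $-138417$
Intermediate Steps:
$B{\left(y,E \right)} = -3$
$a = -3$
$a + G \left(-1357\right) = -3 + 102 \left(-1357\right) = -3 - 138414 = -138417$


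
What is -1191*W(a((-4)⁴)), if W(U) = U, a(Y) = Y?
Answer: -304896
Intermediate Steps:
-1191*W(a((-4)⁴)) = -1191*(-4)⁴ = -1191*256 = -304896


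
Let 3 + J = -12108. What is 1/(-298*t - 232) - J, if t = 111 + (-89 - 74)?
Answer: 184862305/15264 ≈ 12111.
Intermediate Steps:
J = -12111 (J = -3 - 12108 = -12111)
t = -52 (t = 111 - 163 = -52)
1/(-298*t - 232) - J = 1/(-298*(-52) - 232) - 1*(-12111) = 1/(15496 - 232) + 12111 = 1/15264 + 12111 = 184862305/15264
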